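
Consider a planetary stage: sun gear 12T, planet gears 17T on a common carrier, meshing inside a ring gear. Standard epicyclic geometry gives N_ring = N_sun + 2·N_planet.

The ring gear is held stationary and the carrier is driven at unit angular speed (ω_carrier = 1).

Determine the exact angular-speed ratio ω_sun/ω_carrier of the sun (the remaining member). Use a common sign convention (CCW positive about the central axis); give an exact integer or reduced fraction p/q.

N_ring = 12 + 2·17 = 46
12(ω_s−ω_c) = −46(ω_r−ω_c),  ω_r=0, ω_c=1
ω_s = 1 − (46/12)(0−1) = 29/6
ω_s/ω_c = 29/6

29/6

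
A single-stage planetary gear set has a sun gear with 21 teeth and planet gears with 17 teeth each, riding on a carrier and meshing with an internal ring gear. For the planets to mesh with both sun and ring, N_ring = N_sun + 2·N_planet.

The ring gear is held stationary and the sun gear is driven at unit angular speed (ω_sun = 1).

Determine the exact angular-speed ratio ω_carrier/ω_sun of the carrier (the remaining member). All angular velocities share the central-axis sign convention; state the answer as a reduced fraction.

N_ring = 21 + 2·17 = 55
21(ω_s−ω_c) = −55(ω_r−ω_c),  ω_r=0, ω_s=1
21(1−ω_c) = −55(0−ω_c)  ⇒  76ω_c = 21  ⇒  ω_c = 21/76
ω_c/ω_s = 21/76

21/76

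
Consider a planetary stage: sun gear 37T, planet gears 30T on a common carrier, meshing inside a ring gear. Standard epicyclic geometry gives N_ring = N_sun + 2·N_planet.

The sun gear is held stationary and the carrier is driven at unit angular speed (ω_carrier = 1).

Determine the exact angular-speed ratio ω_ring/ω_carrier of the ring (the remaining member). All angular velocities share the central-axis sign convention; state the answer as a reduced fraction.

134/97

N_ring = 37 + 2·30 = 97
37(ω_s−ω_c) = −97(ω_r−ω_c),  ω_s=0, ω_c=1
ω_r = 1 − (37/97)(0−1) = 134/97
ω_r/ω_c = 134/97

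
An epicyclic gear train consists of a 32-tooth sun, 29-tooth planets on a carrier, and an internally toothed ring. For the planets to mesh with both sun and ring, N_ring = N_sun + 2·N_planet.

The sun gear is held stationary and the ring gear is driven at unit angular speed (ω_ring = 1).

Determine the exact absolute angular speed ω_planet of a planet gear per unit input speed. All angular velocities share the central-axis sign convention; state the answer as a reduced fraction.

N_ring = 32 + 2·29 = 90
32(ω_s−ω_c) = −90(ω_r−ω_c),  ω_s=0, ω_r=1
32(0−ω_c) = −90(1−ω_c)  ⇒  122ω_c = 90  ⇒  ω_c = 45/61
sun–planet: 32·(0−45/61) = −29·(ω_p−ω_c)  ⇒  ω_p−ω_c = −(32/29)·(-45/61) = 1440/1769
ω_p = 45/61 + 1440/1769 = 45/29

45/29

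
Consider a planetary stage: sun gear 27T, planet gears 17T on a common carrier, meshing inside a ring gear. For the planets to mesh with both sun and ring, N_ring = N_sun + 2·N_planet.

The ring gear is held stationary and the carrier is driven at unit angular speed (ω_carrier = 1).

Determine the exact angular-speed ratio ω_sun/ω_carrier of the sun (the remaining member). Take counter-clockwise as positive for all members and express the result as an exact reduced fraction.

N_ring = 27 + 2·17 = 61
27(ω_s−ω_c) = −61(ω_r−ω_c),  ω_r=0, ω_c=1
ω_s = 1 − (61/27)(0−1) = 88/27
ω_s/ω_c = 88/27

88/27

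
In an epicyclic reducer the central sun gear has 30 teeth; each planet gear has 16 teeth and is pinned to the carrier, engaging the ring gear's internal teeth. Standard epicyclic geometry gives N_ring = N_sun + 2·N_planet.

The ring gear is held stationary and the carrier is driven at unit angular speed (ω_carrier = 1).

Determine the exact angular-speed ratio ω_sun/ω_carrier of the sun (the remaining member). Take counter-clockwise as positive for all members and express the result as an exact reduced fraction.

N_ring = 30 + 2·16 = 62
30(ω_s−ω_c) = −62(ω_r−ω_c),  ω_r=0, ω_c=1
ω_s = 1 − (62/30)(0−1) = 46/15
ω_s/ω_c = 46/15

46/15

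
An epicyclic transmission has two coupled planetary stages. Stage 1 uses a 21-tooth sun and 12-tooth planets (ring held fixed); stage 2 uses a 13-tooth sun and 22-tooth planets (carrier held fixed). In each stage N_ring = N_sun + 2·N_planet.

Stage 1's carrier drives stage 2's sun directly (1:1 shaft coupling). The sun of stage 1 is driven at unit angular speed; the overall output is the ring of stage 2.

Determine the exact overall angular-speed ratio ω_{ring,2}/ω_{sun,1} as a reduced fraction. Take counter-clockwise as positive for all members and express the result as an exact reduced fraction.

-91/1254

Stage 1: N_ring = 21 + 2·12 = 45
Stage 1: 21(ω_s−ω_c) = −45(ω_r−ω_c),  ω_r=0, ω_s=1
Stage 1: 21(1−ω_c) = −45(0−ω_c)  ⇒  66ω_c = 21  ⇒  ω_c = 7/22
  ⇒ ω_c¹/ω_s¹ = 7/22
Stage 2: N_ring = 13 + 2·22 = 57
Stage 2: 13(ω_s−ω_c) = −57(ω_r−ω_c),  ω_c=0, ω_s=1
Stage 2: ω_r = 0 − (13/57)(1−0) = -13/57
  ⇒ ω_r²/ω_s² = -13/57
Coupling ω_s² = ω_c¹ ⇒ overall = 7/22 × -13/57 = -91/1254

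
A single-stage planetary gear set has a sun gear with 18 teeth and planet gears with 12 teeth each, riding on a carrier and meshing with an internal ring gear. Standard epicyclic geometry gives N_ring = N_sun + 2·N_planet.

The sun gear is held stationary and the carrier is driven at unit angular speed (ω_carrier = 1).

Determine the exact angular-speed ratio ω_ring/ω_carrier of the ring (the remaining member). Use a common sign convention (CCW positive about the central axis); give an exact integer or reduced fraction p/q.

N_ring = 18 + 2·12 = 42
18(ω_s−ω_c) = −42(ω_r−ω_c),  ω_s=0, ω_c=1
ω_r = 1 − (18/42)(0−1) = 10/7
ω_r/ω_c = 10/7

10/7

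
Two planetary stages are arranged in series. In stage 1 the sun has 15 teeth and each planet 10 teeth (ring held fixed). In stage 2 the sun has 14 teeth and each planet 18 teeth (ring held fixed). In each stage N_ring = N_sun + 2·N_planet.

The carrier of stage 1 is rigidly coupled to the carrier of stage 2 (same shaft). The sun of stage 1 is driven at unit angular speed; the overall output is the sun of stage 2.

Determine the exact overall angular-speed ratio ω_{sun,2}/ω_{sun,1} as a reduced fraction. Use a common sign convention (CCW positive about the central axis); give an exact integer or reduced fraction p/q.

48/35

Stage 1: N_ring = 15 + 2·10 = 35
Stage 1: 15(ω_s−ω_c) = −35(ω_r−ω_c),  ω_r=0, ω_s=1
Stage 1: 15(1−ω_c) = −35(0−ω_c)  ⇒  50ω_c = 15  ⇒  ω_c = 3/10
  ⇒ ω_c¹/ω_s¹ = 3/10
Stage 2: N_ring = 14 + 2·18 = 50
Stage 2: 14(ω_s−ω_c) = −50(ω_r−ω_c),  ω_r=0, ω_c=1
Stage 2: ω_s = 1 − (50/14)(0−1) = 32/7
  ⇒ ω_s²/ω_c² = 32/7
Coupling ω_c² = ω_c¹ ⇒ overall = 3/10 × 32/7 = 48/35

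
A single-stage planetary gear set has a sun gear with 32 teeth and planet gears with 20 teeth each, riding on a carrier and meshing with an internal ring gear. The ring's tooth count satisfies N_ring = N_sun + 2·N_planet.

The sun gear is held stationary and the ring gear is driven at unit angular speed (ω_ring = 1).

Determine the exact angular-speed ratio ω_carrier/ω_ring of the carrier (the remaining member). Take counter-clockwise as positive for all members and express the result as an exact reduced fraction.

N_ring = 32 + 2·20 = 72
32(ω_s−ω_c) = −72(ω_r−ω_c),  ω_s=0, ω_r=1
32(0−ω_c) = −72(1−ω_c)  ⇒  104ω_c = 72  ⇒  ω_c = 9/13
ω_c/ω_r = 9/13

9/13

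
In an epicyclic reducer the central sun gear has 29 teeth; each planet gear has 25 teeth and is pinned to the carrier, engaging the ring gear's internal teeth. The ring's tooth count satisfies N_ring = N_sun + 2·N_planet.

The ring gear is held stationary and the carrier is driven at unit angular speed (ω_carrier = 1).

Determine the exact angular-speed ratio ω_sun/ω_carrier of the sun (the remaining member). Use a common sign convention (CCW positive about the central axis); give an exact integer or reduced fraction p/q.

108/29

N_ring = 29 + 2·25 = 79
29(ω_s−ω_c) = −79(ω_r−ω_c),  ω_r=0, ω_c=1
ω_s = 1 − (79/29)(0−1) = 108/29
ω_s/ω_c = 108/29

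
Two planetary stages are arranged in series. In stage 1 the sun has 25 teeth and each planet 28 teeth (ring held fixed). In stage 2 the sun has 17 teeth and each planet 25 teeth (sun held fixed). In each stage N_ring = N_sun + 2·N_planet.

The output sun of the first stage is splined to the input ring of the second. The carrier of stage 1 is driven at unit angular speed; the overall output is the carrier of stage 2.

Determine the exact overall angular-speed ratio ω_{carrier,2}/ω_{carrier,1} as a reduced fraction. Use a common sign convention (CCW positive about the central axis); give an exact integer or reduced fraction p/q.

3551/1050

Stage 1: N_ring = 25 + 2·28 = 81
Stage 1: 25(ω_s−ω_c) = −81(ω_r−ω_c),  ω_r=0, ω_c=1
Stage 1: ω_s = 1 − (81/25)(0−1) = 106/25
  ⇒ ω_s¹/ω_c¹ = 106/25
Stage 2: N_ring = 17 + 2·25 = 67
Stage 2: 17(ω_s−ω_c) = −67(ω_r−ω_c),  ω_s=0, ω_r=1
Stage 2: 17(0−ω_c) = −67(1−ω_c)  ⇒  84ω_c = 67  ⇒  ω_c = 67/84
  ⇒ ω_c²/ω_r² = 67/84
Coupling ω_r² = ω_s¹ ⇒ overall = 106/25 × 67/84 = 3551/1050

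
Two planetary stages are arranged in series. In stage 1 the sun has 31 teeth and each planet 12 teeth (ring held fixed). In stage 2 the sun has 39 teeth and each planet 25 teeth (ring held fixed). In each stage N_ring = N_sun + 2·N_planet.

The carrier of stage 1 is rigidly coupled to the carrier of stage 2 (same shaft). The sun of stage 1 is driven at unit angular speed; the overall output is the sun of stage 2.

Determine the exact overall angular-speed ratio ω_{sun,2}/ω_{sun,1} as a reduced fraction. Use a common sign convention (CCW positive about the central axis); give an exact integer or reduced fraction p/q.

1984/1677

Stage 1: N_ring = 31 + 2·12 = 55
Stage 1: 31(ω_s−ω_c) = −55(ω_r−ω_c),  ω_r=0, ω_s=1
Stage 1: 31(1−ω_c) = −55(0−ω_c)  ⇒  86ω_c = 31  ⇒  ω_c = 31/86
  ⇒ ω_c¹/ω_s¹ = 31/86
Stage 2: N_ring = 39 + 2·25 = 89
Stage 2: 39(ω_s−ω_c) = −89(ω_r−ω_c),  ω_r=0, ω_c=1
Stage 2: ω_s = 1 − (89/39)(0−1) = 128/39
  ⇒ ω_s²/ω_c² = 128/39
Coupling ω_c² = ω_c¹ ⇒ overall = 31/86 × 128/39 = 1984/1677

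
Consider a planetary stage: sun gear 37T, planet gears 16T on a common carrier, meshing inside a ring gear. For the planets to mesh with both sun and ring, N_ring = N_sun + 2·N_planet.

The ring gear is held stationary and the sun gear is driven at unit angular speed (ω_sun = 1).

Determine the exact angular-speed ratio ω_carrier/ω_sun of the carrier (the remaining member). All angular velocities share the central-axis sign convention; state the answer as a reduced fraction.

N_ring = 37 + 2·16 = 69
37(ω_s−ω_c) = −69(ω_r−ω_c),  ω_r=0, ω_s=1
37(1−ω_c) = −69(0−ω_c)  ⇒  106ω_c = 37  ⇒  ω_c = 37/106
ω_c/ω_s = 37/106

37/106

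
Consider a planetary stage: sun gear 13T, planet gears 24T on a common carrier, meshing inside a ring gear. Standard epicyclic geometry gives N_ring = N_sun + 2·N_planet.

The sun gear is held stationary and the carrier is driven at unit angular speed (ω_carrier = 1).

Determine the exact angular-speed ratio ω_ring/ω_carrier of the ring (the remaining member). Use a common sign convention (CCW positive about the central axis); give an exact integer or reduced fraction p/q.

N_ring = 13 + 2·24 = 61
13(ω_s−ω_c) = −61(ω_r−ω_c),  ω_s=0, ω_c=1
ω_r = 1 − (13/61)(0−1) = 74/61
ω_r/ω_c = 74/61

74/61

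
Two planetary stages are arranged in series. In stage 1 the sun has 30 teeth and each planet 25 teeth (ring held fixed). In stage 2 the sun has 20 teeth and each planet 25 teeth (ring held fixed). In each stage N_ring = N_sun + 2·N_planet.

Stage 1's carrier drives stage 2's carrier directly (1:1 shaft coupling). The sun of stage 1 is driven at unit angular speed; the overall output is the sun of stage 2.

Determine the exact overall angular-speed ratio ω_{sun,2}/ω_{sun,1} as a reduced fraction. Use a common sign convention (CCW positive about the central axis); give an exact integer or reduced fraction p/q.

Stage 1: N_ring = 30 + 2·25 = 80
Stage 1: 30(ω_s−ω_c) = −80(ω_r−ω_c),  ω_r=0, ω_s=1
Stage 1: 30(1−ω_c) = −80(0−ω_c)  ⇒  110ω_c = 30  ⇒  ω_c = 3/11
  ⇒ ω_c¹/ω_s¹ = 3/11
Stage 2: N_ring = 20 + 2·25 = 70
Stage 2: 20(ω_s−ω_c) = −70(ω_r−ω_c),  ω_r=0, ω_c=1
Stage 2: ω_s = 1 − (70/20)(0−1) = 9/2
  ⇒ ω_s²/ω_c² = 9/2
Coupling ω_c² = ω_c¹ ⇒ overall = 3/11 × 9/2 = 27/22

27/22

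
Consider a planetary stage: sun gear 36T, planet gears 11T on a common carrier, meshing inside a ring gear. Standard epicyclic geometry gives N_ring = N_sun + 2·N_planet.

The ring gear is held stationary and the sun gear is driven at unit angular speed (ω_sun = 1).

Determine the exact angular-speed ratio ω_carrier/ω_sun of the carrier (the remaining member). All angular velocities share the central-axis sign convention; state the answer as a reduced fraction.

N_ring = 36 + 2·11 = 58
36(ω_s−ω_c) = −58(ω_r−ω_c),  ω_r=0, ω_s=1
36(1−ω_c) = −58(0−ω_c)  ⇒  94ω_c = 36  ⇒  ω_c = 18/47
ω_c/ω_s = 18/47

18/47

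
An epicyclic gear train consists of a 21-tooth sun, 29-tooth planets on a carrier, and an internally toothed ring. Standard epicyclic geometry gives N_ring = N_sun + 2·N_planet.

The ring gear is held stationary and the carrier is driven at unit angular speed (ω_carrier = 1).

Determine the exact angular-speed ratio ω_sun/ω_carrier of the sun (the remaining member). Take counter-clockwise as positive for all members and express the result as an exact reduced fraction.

100/21

N_ring = 21 + 2·29 = 79
21(ω_s−ω_c) = −79(ω_r−ω_c),  ω_r=0, ω_c=1
ω_s = 1 − (79/21)(0−1) = 100/21
ω_s/ω_c = 100/21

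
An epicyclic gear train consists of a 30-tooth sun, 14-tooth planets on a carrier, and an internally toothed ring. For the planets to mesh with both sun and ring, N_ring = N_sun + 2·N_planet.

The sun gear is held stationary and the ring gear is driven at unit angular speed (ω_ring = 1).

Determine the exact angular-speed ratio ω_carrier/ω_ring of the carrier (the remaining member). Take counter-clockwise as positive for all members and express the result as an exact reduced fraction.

N_ring = 30 + 2·14 = 58
30(ω_s−ω_c) = −58(ω_r−ω_c),  ω_s=0, ω_r=1
30(0−ω_c) = −58(1−ω_c)  ⇒  88ω_c = 58  ⇒  ω_c = 29/44
ω_c/ω_r = 29/44

29/44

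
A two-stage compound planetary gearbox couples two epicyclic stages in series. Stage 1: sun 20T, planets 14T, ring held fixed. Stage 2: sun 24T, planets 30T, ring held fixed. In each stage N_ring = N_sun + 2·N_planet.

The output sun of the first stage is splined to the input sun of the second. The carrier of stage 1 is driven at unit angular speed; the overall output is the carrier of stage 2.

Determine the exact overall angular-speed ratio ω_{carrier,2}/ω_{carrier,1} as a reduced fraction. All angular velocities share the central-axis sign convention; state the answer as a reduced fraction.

34/45

Stage 1: N_ring = 20 + 2·14 = 48
Stage 1: 20(ω_s−ω_c) = −48(ω_r−ω_c),  ω_r=0, ω_c=1
Stage 1: ω_s = 1 − (48/20)(0−1) = 17/5
  ⇒ ω_s¹/ω_c¹ = 17/5
Stage 2: N_ring = 24 + 2·30 = 84
Stage 2: 24(ω_s−ω_c) = −84(ω_r−ω_c),  ω_r=0, ω_s=1
Stage 2: 24(1−ω_c) = −84(0−ω_c)  ⇒  108ω_c = 24  ⇒  ω_c = 2/9
  ⇒ ω_c²/ω_s² = 2/9
Coupling ω_s² = ω_s¹ ⇒ overall = 17/5 × 2/9 = 34/45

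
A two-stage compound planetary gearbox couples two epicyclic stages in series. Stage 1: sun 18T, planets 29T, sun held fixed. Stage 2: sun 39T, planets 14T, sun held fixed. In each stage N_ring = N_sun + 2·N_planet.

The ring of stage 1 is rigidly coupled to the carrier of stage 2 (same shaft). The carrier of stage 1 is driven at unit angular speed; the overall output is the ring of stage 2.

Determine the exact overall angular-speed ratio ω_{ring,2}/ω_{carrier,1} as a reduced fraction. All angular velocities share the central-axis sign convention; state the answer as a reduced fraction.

Stage 1: N_ring = 18 + 2·29 = 76
Stage 1: 18(ω_s−ω_c) = −76(ω_r−ω_c),  ω_s=0, ω_c=1
Stage 1: ω_r = 1 − (18/76)(0−1) = 47/38
  ⇒ ω_r¹/ω_c¹ = 47/38
Stage 2: N_ring = 39 + 2·14 = 67
Stage 2: 39(ω_s−ω_c) = −67(ω_r−ω_c),  ω_s=0, ω_c=1
Stage 2: ω_r = 1 − (39/67)(0−1) = 106/67
  ⇒ ω_r²/ω_c² = 106/67
Coupling ω_c² = ω_r¹ ⇒ overall = 47/38 × 106/67 = 2491/1273

2491/1273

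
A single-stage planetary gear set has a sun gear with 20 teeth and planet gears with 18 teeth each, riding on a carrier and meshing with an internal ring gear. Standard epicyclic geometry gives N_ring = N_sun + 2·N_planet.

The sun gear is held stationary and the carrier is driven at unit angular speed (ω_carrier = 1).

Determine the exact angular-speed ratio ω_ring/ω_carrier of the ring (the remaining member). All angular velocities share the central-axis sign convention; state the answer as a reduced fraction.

N_ring = 20 + 2·18 = 56
20(ω_s−ω_c) = −56(ω_r−ω_c),  ω_s=0, ω_c=1
ω_r = 1 − (20/56)(0−1) = 19/14
ω_r/ω_c = 19/14

19/14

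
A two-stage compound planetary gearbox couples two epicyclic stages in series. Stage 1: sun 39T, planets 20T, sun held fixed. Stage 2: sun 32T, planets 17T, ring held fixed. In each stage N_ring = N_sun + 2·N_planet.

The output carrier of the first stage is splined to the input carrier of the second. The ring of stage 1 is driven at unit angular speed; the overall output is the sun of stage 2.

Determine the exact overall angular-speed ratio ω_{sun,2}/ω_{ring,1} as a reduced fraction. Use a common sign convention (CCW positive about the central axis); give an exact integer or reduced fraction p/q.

Stage 1: N_ring = 39 + 2·20 = 79
Stage 1: 39(ω_s−ω_c) = −79(ω_r−ω_c),  ω_s=0, ω_r=1
Stage 1: 39(0−ω_c) = −79(1−ω_c)  ⇒  118ω_c = 79  ⇒  ω_c = 79/118
  ⇒ ω_c¹/ω_r¹ = 79/118
Stage 2: N_ring = 32 + 2·17 = 66
Stage 2: 32(ω_s−ω_c) = −66(ω_r−ω_c),  ω_r=0, ω_c=1
Stage 2: ω_s = 1 − (66/32)(0−1) = 49/16
  ⇒ ω_s²/ω_c² = 49/16
Coupling ω_c² = ω_c¹ ⇒ overall = 79/118 × 49/16 = 3871/1888

3871/1888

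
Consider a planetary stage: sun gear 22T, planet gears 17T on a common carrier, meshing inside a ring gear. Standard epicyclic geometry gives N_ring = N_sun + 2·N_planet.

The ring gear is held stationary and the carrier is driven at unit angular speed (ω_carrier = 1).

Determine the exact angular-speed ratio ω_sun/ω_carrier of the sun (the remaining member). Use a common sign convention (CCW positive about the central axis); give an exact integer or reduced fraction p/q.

39/11

N_ring = 22 + 2·17 = 56
22(ω_s−ω_c) = −56(ω_r−ω_c),  ω_r=0, ω_c=1
ω_s = 1 − (56/22)(0−1) = 39/11
ω_s/ω_c = 39/11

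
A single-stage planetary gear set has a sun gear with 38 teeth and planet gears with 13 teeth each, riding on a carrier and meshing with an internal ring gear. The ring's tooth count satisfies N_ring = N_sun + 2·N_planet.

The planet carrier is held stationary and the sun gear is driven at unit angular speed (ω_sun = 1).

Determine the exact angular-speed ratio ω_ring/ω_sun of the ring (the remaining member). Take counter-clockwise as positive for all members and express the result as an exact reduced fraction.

N_ring = 38 + 2·13 = 64
38(ω_s−ω_c) = −64(ω_r−ω_c),  ω_c=0, ω_s=1
ω_r = 0 − (38/64)(1−0) = -19/32
ω_r/ω_s = -19/32

-19/32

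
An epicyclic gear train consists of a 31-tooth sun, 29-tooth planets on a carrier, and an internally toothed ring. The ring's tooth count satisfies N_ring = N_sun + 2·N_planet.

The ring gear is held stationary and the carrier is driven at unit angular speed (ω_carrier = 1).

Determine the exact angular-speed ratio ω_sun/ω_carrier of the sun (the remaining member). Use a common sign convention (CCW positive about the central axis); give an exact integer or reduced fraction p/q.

N_ring = 31 + 2·29 = 89
31(ω_s−ω_c) = −89(ω_r−ω_c),  ω_r=0, ω_c=1
ω_s = 1 − (89/31)(0−1) = 120/31
ω_s/ω_c = 120/31

120/31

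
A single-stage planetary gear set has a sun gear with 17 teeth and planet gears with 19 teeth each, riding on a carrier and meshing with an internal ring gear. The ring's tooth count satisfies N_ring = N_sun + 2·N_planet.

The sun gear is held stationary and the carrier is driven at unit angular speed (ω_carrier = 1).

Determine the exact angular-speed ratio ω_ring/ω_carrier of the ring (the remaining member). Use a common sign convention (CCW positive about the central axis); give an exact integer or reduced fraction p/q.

N_ring = 17 + 2·19 = 55
17(ω_s−ω_c) = −55(ω_r−ω_c),  ω_s=0, ω_c=1
ω_r = 1 − (17/55)(0−1) = 72/55
ω_r/ω_c = 72/55

72/55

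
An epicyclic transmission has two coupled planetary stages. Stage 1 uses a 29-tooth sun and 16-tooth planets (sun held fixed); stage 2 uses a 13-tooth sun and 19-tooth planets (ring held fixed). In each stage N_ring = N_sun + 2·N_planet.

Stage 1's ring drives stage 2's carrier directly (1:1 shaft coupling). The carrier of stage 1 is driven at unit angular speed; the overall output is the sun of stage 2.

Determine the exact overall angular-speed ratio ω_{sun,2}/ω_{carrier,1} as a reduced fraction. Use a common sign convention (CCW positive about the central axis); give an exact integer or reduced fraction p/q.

5760/793

Stage 1: N_ring = 29 + 2·16 = 61
Stage 1: 29(ω_s−ω_c) = −61(ω_r−ω_c),  ω_s=0, ω_c=1
Stage 1: ω_r = 1 − (29/61)(0−1) = 90/61
  ⇒ ω_r¹/ω_c¹ = 90/61
Stage 2: N_ring = 13 + 2·19 = 51
Stage 2: 13(ω_s−ω_c) = −51(ω_r−ω_c),  ω_r=0, ω_c=1
Stage 2: ω_s = 1 − (51/13)(0−1) = 64/13
  ⇒ ω_s²/ω_c² = 64/13
Coupling ω_c² = ω_r¹ ⇒ overall = 90/61 × 64/13 = 5760/793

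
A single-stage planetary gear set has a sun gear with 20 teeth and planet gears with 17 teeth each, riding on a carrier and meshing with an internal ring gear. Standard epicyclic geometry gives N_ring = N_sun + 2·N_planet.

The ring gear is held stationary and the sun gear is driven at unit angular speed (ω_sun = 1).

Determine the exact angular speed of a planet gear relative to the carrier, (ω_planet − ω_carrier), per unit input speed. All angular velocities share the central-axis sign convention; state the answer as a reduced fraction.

-540/629

N_ring = 20 + 2·17 = 54
20(ω_s−ω_c) = −54(ω_r−ω_c),  ω_r=0, ω_s=1
20(1−ω_c) = −54(0−ω_c)  ⇒  74ω_c = 20  ⇒  ω_c = 10/37
sun–planet: 20·(1−10/37) = −17·(ω_p−ω_c)  ⇒  ω_p−ω_c = −(20/17)·(27/37) = -540/629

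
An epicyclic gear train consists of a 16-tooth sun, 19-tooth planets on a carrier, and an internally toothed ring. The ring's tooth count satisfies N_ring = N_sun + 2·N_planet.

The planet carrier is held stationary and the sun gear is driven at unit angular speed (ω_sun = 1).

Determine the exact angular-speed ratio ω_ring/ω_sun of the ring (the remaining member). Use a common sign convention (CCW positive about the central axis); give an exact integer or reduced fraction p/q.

-8/27

N_ring = 16 + 2·19 = 54
16(ω_s−ω_c) = −54(ω_r−ω_c),  ω_c=0, ω_s=1
ω_r = 0 − (16/54)(1−0) = -8/27
ω_r/ω_s = -8/27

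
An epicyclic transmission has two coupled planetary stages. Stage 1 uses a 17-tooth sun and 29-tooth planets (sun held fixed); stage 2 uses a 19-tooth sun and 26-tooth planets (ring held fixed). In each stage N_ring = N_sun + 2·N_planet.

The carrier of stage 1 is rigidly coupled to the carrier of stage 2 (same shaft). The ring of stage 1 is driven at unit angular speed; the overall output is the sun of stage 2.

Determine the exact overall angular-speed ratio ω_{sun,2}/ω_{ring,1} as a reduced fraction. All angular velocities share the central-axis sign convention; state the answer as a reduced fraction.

3375/874

Stage 1: N_ring = 17 + 2·29 = 75
Stage 1: 17(ω_s−ω_c) = −75(ω_r−ω_c),  ω_s=0, ω_r=1
Stage 1: 17(0−ω_c) = −75(1−ω_c)  ⇒  92ω_c = 75  ⇒  ω_c = 75/92
  ⇒ ω_c¹/ω_r¹ = 75/92
Stage 2: N_ring = 19 + 2·26 = 71
Stage 2: 19(ω_s−ω_c) = −71(ω_r−ω_c),  ω_r=0, ω_c=1
Stage 2: ω_s = 1 − (71/19)(0−1) = 90/19
  ⇒ ω_s²/ω_c² = 90/19
Coupling ω_c² = ω_c¹ ⇒ overall = 75/92 × 90/19 = 3375/874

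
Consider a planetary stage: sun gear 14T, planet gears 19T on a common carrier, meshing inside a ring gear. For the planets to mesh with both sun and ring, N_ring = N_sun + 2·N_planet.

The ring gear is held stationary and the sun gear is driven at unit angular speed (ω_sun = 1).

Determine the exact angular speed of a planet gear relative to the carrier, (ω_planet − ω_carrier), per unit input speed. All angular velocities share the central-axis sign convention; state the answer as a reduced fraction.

-364/627

N_ring = 14 + 2·19 = 52
14(ω_s−ω_c) = −52(ω_r−ω_c),  ω_r=0, ω_s=1
14(1−ω_c) = −52(0−ω_c)  ⇒  66ω_c = 14  ⇒  ω_c = 7/33
sun–planet: 14·(1−7/33) = −19·(ω_p−ω_c)  ⇒  ω_p−ω_c = −(14/19)·(26/33) = -364/627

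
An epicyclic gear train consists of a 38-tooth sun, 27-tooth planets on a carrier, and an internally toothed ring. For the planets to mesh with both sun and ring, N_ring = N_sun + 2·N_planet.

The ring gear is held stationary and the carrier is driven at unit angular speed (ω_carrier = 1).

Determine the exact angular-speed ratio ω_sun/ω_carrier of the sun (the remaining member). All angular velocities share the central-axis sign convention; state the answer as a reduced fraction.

65/19

N_ring = 38 + 2·27 = 92
38(ω_s−ω_c) = −92(ω_r−ω_c),  ω_r=0, ω_c=1
ω_s = 1 − (92/38)(0−1) = 65/19
ω_s/ω_c = 65/19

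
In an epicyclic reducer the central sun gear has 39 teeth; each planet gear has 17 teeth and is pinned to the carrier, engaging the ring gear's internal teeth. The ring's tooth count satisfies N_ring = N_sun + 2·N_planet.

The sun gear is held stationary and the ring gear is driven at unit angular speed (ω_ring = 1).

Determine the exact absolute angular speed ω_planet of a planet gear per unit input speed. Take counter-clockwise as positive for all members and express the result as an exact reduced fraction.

73/34

N_ring = 39 + 2·17 = 73
39(ω_s−ω_c) = −73(ω_r−ω_c),  ω_s=0, ω_r=1
39(0−ω_c) = −73(1−ω_c)  ⇒  112ω_c = 73  ⇒  ω_c = 73/112
sun–planet: 39·(0−73/112) = −17·(ω_p−ω_c)  ⇒  ω_p−ω_c = −(39/17)·(-73/112) = 2847/1904
ω_p = 73/112 + 2847/1904 = 73/34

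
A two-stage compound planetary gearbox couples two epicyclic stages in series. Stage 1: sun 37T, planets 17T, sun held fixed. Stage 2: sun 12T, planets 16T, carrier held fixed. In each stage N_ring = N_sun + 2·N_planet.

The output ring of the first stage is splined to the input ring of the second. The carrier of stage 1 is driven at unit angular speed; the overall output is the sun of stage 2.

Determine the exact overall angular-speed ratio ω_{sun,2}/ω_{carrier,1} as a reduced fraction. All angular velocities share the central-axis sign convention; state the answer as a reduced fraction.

Stage 1: N_ring = 37 + 2·17 = 71
Stage 1: 37(ω_s−ω_c) = −71(ω_r−ω_c),  ω_s=0, ω_c=1
Stage 1: ω_r = 1 − (37/71)(0−1) = 108/71
  ⇒ ω_r¹/ω_c¹ = 108/71
Stage 2: N_ring = 12 + 2·16 = 44
Stage 2: 12(ω_s−ω_c) = −44(ω_r−ω_c),  ω_c=0, ω_r=1
Stage 2: ω_s = 0 − (44/12)(1−0) = -11/3
  ⇒ ω_s²/ω_r² = -11/3
Coupling ω_r² = ω_r¹ ⇒ overall = 108/71 × -11/3 = -396/71

-396/71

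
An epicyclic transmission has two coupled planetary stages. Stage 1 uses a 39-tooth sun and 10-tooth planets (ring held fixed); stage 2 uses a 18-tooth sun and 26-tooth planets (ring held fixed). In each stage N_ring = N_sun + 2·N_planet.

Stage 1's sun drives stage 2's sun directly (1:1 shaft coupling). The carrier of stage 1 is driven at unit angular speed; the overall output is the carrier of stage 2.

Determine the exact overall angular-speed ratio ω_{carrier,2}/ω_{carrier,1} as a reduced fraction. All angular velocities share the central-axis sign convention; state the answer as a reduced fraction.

Stage 1: N_ring = 39 + 2·10 = 59
Stage 1: 39(ω_s−ω_c) = −59(ω_r−ω_c),  ω_r=0, ω_c=1
Stage 1: ω_s = 1 − (59/39)(0−1) = 98/39
  ⇒ ω_s¹/ω_c¹ = 98/39
Stage 2: N_ring = 18 + 2·26 = 70
Stage 2: 18(ω_s−ω_c) = −70(ω_r−ω_c),  ω_r=0, ω_s=1
Stage 2: 18(1−ω_c) = −70(0−ω_c)  ⇒  88ω_c = 18  ⇒  ω_c = 9/44
  ⇒ ω_c²/ω_s² = 9/44
Coupling ω_s² = ω_s¹ ⇒ overall = 98/39 × 9/44 = 147/286

147/286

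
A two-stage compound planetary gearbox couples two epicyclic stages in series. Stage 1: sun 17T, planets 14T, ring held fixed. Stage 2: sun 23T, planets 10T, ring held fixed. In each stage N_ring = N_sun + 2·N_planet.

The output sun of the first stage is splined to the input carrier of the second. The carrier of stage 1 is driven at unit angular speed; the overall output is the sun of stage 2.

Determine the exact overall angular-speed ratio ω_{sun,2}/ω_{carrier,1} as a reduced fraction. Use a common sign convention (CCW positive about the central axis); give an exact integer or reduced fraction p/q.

Stage 1: N_ring = 17 + 2·14 = 45
Stage 1: 17(ω_s−ω_c) = −45(ω_r−ω_c),  ω_r=0, ω_c=1
Stage 1: ω_s = 1 − (45/17)(0−1) = 62/17
  ⇒ ω_s¹/ω_c¹ = 62/17
Stage 2: N_ring = 23 + 2·10 = 43
Stage 2: 23(ω_s−ω_c) = −43(ω_r−ω_c),  ω_r=0, ω_c=1
Stage 2: ω_s = 1 − (43/23)(0−1) = 66/23
  ⇒ ω_s²/ω_c² = 66/23
Coupling ω_c² = ω_s¹ ⇒ overall = 62/17 × 66/23 = 4092/391

4092/391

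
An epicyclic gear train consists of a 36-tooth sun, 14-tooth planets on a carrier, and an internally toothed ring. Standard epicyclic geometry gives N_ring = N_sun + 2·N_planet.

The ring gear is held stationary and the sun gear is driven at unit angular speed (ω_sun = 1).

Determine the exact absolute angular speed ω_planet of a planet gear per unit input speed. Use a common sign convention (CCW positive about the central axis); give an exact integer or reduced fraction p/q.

N_ring = 36 + 2·14 = 64
36(ω_s−ω_c) = −64(ω_r−ω_c),  ω_r=0, ω_s=1
36(1−ω_c) = −64(0−ω_c)  ⇒  100ω_c = 36  ⇒  ω_c = 9/25
sun–planet: 36·(1−9/25) = −14·(ω_p−ω_c)  ⇒  ω_p−ω_c = −(36/14)·(16/25) = -288/175
ω_p = 9/25 − 288/175 = -9/7

-9/7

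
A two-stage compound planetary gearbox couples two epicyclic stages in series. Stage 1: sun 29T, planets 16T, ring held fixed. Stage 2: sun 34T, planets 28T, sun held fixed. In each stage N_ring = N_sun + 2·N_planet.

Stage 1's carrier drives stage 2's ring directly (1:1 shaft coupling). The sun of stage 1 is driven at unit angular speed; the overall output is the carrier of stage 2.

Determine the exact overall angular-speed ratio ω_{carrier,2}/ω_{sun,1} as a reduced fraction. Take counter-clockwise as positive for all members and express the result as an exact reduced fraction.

Stage 1: N_ring = 29 + 2·16 = 61
Stage 1: 29(ω_s−ω_c) = −61(ω_r−ω_c),  ω_r=0, ω_s=1
Stage 1: 29(1−ω_c) = −61(0−ω_c)  ⇒  90ω_c = 29  ⇒  ω_c = 29/90
  ⇒ ω_c¹/ω_s¹ = 29/90
Stage 2: N_ring = 34 + 2·28 = 90
Stage 2: 34(ω_s−ω_c) = −90(ω_r−ω_c),  ω_s=0, ω_r=1
Stage 2: 34(0−ω_c) = −90(1−ω_c)  ⇒  124ω_c = 90  ⇒  ω_c = 45/62
  ⇒ ω_c²/ω_r² = 45/62
Coupling ω_r² = ω_c¹ ⇒ overall = 29/90 × 45/62 = 29/124

29/124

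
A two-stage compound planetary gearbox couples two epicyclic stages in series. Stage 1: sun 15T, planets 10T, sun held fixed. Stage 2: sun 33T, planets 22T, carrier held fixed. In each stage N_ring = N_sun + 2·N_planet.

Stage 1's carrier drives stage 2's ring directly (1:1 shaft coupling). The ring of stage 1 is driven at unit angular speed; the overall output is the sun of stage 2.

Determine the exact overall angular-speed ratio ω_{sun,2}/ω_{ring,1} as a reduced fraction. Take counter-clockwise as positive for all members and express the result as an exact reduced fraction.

-49/30

Stage 1: N_ring = 15 + 2·10 = 35
Stage 1: 15(ω_s−ω_c) = −35(ω_r−ω_c),  ω_s=0, ω_r=1
Stage 1: 15(0−ω_c) = −35(1−ω_c)  ⇒  50ω_c = 35  ⇒  ω_c = 7/10
  ⇒ ω_c¹/ω_r¹ = 7/10
Stage 2: N_ring = 33 + 2·22 = 77
Stage 2: 33(ω_s−ω_c) = −77(ω_r−ω_c),  ω_c=0, ω_r=1
Stage 2: ω_s = 0 − (77/33)(1−0) = -7/3
  ⇒ ω_s²/ω_r² = -7/3
Coupling ω_r² = ω_c¹ ⇒ overall = 7/10 × -7/3 = -49/30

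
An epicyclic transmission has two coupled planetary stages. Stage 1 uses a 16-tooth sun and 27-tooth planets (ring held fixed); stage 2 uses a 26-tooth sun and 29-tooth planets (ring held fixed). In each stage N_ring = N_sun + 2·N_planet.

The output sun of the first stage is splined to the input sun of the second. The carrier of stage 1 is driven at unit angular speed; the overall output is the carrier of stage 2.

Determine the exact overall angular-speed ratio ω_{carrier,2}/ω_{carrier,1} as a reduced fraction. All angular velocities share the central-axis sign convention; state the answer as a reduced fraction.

Stage 1: N_ring = 16 + 2·27 = 70
Stage 1: 16(ω_s−ω_c) = −70(ω_r−ω_c),  ω_r=0, ω_c=1
Stage 1: ω_s = 1 − (70/16)(0−1) = 43/8
  ⇒ ω_s¹/ω_c¹ = 43/8
Stage 2: N_ring = 26 + 2·29 = 84
Stage 2: 26(ω_s−ω_c) = −84(ω_r−ω_c),  ω_r=0, ω_s=1
Stage 2: 26(1−ω_c) = −84(0−ω_c)  ⇒  110ω_c = 26  ⇒  ω_c = 13/55
  ⇒ ω_c²/ω_s² = 13/55
Coupling ω_s² = ω_s¹ ⇒ overall = 43/8 × 13/55 = 559/440

559/440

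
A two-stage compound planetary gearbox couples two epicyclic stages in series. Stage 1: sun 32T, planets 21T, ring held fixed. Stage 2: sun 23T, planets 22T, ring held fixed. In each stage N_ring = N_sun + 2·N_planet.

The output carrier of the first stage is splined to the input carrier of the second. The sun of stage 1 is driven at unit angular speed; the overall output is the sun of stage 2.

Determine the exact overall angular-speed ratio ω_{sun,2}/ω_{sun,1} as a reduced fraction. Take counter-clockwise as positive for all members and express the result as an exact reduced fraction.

1440/1219

Stage 1: N_ring = 32 + 2·21 = 74
Stage 1: 32(ω_s−ω_c) = −74(ω_r−ω_c),  ω_r=0, ω_s=1
Stage 1: 32(1−ω_c) = −74(0−ω_c)  ⇒  106ω_c = 32  ⇒  ω_c = 16/53
  ⇒ ω_c¹/ω_s¹ = 16/53
Stage 2: N_ring = 23 + 2·22 = 67
Stage 2: 23(ω_s−ω_c) = −67(ω_r−ω_c),  ω_r=0, ω_c=1
Stage 2: ω_s = 1 − (67/23)(0−1) = 90/23
  ⇒ ω_s²/ω_c² = 90/23
Coupling ω_c² = ω_c¹ ⇒ overall = 16/53 × 90/23 = 1440/1219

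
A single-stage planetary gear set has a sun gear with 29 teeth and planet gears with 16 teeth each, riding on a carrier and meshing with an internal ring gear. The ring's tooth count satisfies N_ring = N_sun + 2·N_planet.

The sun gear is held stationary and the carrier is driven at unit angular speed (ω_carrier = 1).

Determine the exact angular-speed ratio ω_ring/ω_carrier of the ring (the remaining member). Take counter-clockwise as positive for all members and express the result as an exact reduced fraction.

90/61

N_ring = 29 + 2·16 = 61
29(ω_s−ω_c) = −61(ω_r−ω_c),  ω_s=0, ω_c=1
ω_r = 1 − (29/61)(0−1) = 90/61
ω_r/ω_c = 90/61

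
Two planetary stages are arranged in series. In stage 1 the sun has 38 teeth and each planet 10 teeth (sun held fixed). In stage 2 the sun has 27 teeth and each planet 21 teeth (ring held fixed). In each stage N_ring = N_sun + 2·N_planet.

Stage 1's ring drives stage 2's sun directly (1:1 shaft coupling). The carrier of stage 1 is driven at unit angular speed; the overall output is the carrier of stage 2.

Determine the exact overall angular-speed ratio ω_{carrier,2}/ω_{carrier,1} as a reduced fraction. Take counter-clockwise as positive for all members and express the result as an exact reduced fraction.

Stage 1: N_ring = 38 + 2·10 = 58
Stage 1: 38(ω_s−ω_c) = −58(ω_r−ω_c),  ω_s=0, ω_c=1
Stage 1: ω_r = 1 − (38/58)(0−1) = 48/29
  ⇒ ω_r¹/ω_c¹ = 48/29
Stage 2: N_ring = 27 + 2·21 = 69
Stage 2: 27(ω_s−ω_c) = −69(ω_r−ω_c),  ω_r=0, ω_s=1
Stage 2: 27(1−ω_c) = −69(0−ω_c)  ⇒  96ω_c = 27  ⇒  ω_c = 9/32
  ⇒ ω_c²/ω_s² = 9/32
Coupling ω_s² = ω_r¹ ⇒ overall = 48/29 × 9/32 = 27/58

27/58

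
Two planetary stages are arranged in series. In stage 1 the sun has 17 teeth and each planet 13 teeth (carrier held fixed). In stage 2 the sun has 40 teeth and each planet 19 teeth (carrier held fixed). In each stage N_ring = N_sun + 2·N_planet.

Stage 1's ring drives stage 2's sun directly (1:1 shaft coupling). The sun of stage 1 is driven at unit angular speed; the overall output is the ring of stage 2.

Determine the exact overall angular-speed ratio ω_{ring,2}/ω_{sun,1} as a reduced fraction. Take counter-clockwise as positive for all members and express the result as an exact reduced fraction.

340/1677

Stage 1: N_ring = 17 + 2·13 = 43
Stage 1: 17(ω_s−ω_c) = −43(ω_r−ω_c),  ω_c=0, ω_s=1
Stage 1: ω_r = 0 − (17/43)(1−0) = -17/43
  ⇒ ω_r¹/ω_s¹ = -17/43
Stage 2: N_ring = 40 + 2·19 = 78
Stage 2: 40(ω_s−ω_c) = −78(ω_r−ω_c),  ω_c=0, ω_s=1
Stage 2: ω_r = 0 − (40/78)(1−0) = -20/39
  ⇒ ω_r²/ω_s² = -20/39
Coupling ω_s² = ω_r¹ ⇒ overall = -17/43 × -20/39 = 340/1677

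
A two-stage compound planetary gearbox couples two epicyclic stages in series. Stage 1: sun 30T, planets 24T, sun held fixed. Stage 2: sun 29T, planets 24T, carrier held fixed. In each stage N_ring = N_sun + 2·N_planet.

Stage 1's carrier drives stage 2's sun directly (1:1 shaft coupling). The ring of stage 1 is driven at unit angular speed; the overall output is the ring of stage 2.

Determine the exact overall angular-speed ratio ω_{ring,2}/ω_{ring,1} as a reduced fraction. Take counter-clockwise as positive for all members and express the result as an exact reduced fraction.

-377/1386

Stage 1: N_ring = 30 + 2·24 = 78
Stage 1: 30(ω_s−ω_c) = −78(ω_r−ω_c),  ω_s=0, ω_r=1
Stage 1: 30(0−ω_c) = −78(1−ω_c)  ⇒  108ω_c = 78  ⇒  ω_c = 13/18
  ⇒ ω_c¹/ω_r¹ = 13/18
Stage 2: N_ring = 29 + 2·24 = 77
Stage 2: 29(ω_s−ω_c) = −77(ω_r−ω_c),  ω_c=0, ω_s=1
Stage 2: ω_r = 0 − (29/77)(1−0) = -29/77
  ⇒ ω_r²/ω_s² = -29/77
Coupling ω_s² = ω_c¹ ⇒ overall = 13/18 × -29/77 = -377/1386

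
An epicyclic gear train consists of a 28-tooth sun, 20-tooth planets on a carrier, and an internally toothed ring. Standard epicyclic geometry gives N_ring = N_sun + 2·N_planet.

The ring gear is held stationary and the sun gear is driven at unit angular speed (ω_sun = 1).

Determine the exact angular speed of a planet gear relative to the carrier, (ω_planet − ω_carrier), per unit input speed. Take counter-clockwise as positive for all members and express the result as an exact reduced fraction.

N_ring = 28 + 2·20 = 68
28(ω_s−ω_c) = −68(ω_r−ω_c),  ω_r=0, ω_s=1
28(1−ω_c) = −68(0−ω_c)  ⇒  96ω_c = 28  ⇒  ω_c = 7/24
sun–planet: 28·(1−7/24) = −20·(ω_p−ω_c)  ⇒  ω_p−ω_c = −(28/20)·(17/24) = -119/120

-119/120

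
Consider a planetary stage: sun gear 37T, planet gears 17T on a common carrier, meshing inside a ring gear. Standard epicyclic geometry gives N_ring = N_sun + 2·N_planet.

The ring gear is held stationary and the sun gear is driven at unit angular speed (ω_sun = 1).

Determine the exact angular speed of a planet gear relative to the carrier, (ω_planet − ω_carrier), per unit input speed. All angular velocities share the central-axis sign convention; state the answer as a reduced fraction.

-2627/1836

N_ring = 37 + 2·17 = 71
37(ω_s−ω_c) = −71(ω_r−ω_c),  ω_r=0, ω_s=1
37(1−ω_c) = −71(0−ω_c)  ⇒  108ω_c = 37  ⇒  ω_c = 37/108
sun–planet: 37·(1−37/108) = −17·(ω_p−ω_c)  ⇒  ω_p−ω_c = −(37/17)·(71/108) = -2627/1836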